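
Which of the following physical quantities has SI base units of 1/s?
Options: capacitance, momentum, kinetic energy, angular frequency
Checking the SI base units of each option:
  capacitance (C = Q/V): s⁴·A²/(kg·m²)  ✗
  momentum (p = mv): kg·m/s  ✗
  kinetic energy (E = ½mv²): kg·m²/s²  ✗
  angular frequency (ω = 2πf): 1/s  ✓ matches

Only angular frequency has units 1/s.

Answer: angular frequency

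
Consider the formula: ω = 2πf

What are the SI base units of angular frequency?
Units of each symbol in ω = 2πf:
  f (frequency): 1/s
  The factor 2π is dimensionless.

Multiplying the contributions: [1/s]
Adding exponents of each base unit: s: -1
SI base units of angular frequency: 1/s

Answer: 1/s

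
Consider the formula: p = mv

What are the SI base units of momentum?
Units of each symbol in p = mv:
  m (mass): kg
  v (velocity): m/s

Multiplying the contributions: [kg] · [m/s]
Adding exponents of each base unit: kg: 1, m: 1, s: -1
SI base units of momentum: kg·m/s

Answer: kg·m/s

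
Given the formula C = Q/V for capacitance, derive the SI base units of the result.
Units of each symbol in C = Q/V:
  Q (charge, in coulombs): s·A
  V (voltage, in volts): kg·m²/(s³·A)  → in the denominator, contributes s³·A/(kg·m²)

Multiplying the contributions: [s·A] · [s³·A/(kg·m²)]
Adding exponents of each base unit: kg: -1, m: -2, s: 4, A: 2
SI base units of capacitance: s⁴·A²/(kg·m²)

Answer: s⁴·A²/(kg·m²)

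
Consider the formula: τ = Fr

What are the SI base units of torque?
Units of each symbol in τ = Fr:
  F (force): kg·m/s²
  r (lever arm): m

Multiplying the contributions: [kg·m/s²] · [m]
Adding exponents of each base unit: kg: 1, m: 2, s: -2
SI base units of torque: kg·m²/s²

Answer: kg·m²/s²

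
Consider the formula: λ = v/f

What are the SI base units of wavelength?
Units of each symbol in λ = v/f:
  v (wave speed): m/s
  f (frequency): 1/s  → in the denominator, contributes s

Multiplying the contributions: [m/s] · [s]
Adding exponents of each base unit: m: 1
SI base units of wavelength: m

Answer: m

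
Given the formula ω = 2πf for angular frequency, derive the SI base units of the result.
Units of each symbol in ω = 2πf:
  f (frequency): 1/s
  The factor 2π is dimensionless.

Multiplying the contributions: [1/s]
Adding exponents of each base unit: s: -1
SI base units of angular frequency: 1/s

Answer: 1/s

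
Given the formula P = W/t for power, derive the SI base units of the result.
Units of each symbol in P = W/t:
  W (work): kg·m²/s²
  t (time): s  → in the denominator, contributes 1/s

Multiplying the contributions: [kg·m²/s²] · [1/s]
Adding exponents of each base unit: kg: 1, m: 2, s: -3
SI base units of power: kg·m²/s³

Answer: kg·m²/s³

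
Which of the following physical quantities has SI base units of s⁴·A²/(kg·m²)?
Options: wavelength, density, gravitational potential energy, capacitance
Checking the SI base units of each option:
  wavelength (λ = v/f): m  ✗
  density (ρ = m/V): kg/m³  ✗
  gravitational potential energy (U = -GMm/r): kg·m²/s²  ✗
  capacitance (C = Q/V): s⁴·A²/(kg·m²)  ✓ matches

Only capacitance has units s⁴·A²/(kg·m²).

Answer: capacitance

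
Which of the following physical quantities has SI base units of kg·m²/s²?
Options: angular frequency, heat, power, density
Checking the SI base units of each option:
  angular frequency (ω = 2πf): 1/s  ✗
  heat (Q = mcΔT): kg·m²/s²  ✓ matches
  power (P = W/t): kg·m²/s³  ✗
  density (ρ = m/V): kg/m³  ✗

Only heat has units kg·m²/s².

Answer: heat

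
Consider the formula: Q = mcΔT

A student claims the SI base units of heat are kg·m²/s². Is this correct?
Units of each symbol in Q = mcΔT:
  m (mass): kg
  c (specific heat capacity, in J/(kg·K)): m²/(s²·K)
  ΔT (temperature change): K

Multiplying the contributions: [kg] · [m²/(s²·K)] · [K]
Adding exponents of each base unit: kg: 1, m: 2, s: -2
SI base units of heat: kg·m²/s²

The claimed units kg·m²/s² match the derived units, so the claim is correct.

Answer: Yes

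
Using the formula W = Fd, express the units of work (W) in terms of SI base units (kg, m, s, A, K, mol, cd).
Units of each symbol in W = Fd:
  F (force): kg·m/s²
  d (displacement): m

Multiplying the contributions: [kg·m/s²] · [m]
Adding exponents of each base unit: kg: 1, m: 2, s: -2
SI base units of work: kg·m²/s²

Answer: kg·m²/s²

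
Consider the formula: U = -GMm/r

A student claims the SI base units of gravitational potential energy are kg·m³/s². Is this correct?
Units of each symbol in U = -GMm/r:
  G (gravitational constant): m³/(kg·s²)
  M (mass): kg
  m (mass): kg
  r (distance): m  → in the denominator, contributes 1/m
  The minus sign does not affect the units.

Multiplying the contributions: [m³/(kg·s²)] · [kg] · [kg] · [1/m]
Adding exponents of each base unit: kg: 1, m: 2, s: -2
SI base units of gravitational potential energy: kg·m²/s²

The claimed units kg·m³/s² (exponents kg: 1, m: 3, s: -2) do not match the derived units kg·m²/s² (exponents kg: 1, m: 2, s: -2), so the claim is incorrect.

Answer: No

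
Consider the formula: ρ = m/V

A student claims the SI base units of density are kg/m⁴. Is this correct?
Units of each symbol in ρ = m/V:
  m (mass): kg
  V (volume): m³  → in the denominator, contributes 1/m³

Multiplying the contributions: [kg] · [1/m³]
Adding exponents of each base unit: kg: 1, m: -3
SI base units of density: kg/m³

The claimed units kg/m⁴ (exponents kg: 1, m: -4) do not match the derived units kg/m³ (exponents kg: 1, m: -3), so the claim is incorrect.

Answer: No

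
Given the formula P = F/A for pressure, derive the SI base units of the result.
Units of each symbol in P = F/A:
  F (force): kg·m/s²
  A (area): m²  → in the denominator, contributes 1/m²

Multiplying the contributions: [kg·m/s²] · [1/m²]
Adding exponents of each base unit: kg: 1, m: -1, s: -2
SI base units of pressure: kg/(m·s²)

Answer: kg/(m·s²)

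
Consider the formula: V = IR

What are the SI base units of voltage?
Units of each symbol in V = IR:
  I (current): A
  R (resistance, in ohms): kg·m²/(s³·A²)

Multiplying the contributions: [A] · [kg·m²/(s³·A²)]
Adding exponents of each base unit: kg: 1, m: 2, s: -3, A: -1
SI base units of voltage: kg·m²/(s³·A)

Answer: kg·m²/(s³·A)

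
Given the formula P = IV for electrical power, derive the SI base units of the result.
Units of each symbol in P = IV:
  I (current): A
  V (voltage, in volts): kg·m²/(s³·A)

Multiplying the contributions: [A] · [kg·m²/(s³·A)]
Adding exponents of each base unit: kg: 1, m: 2, s: -3
SI base units of electrical power: kg·m²/s³

Answer: kg·m²/s³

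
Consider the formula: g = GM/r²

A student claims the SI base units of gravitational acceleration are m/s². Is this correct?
Units of each symbol in g = GM/r²:
  G (gravitational constant): m³/(kg·s²)
  M (mass): kg
  r (distance): m  → to the power 2 in the denominator, contributes 1/m²

Multiplying the contributions: [m³/(kg·s²)] · [kg] · [1/m²]
Adding exponents of each base unit: m: 1, s: -2
SI base units of gravitational acceleration: m/s²

The claimed units m/s² match the derived units, so the claim is correct.

Answer: Yes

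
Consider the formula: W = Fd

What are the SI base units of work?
Units of each symbol in W = Fd:
  F (force): kg·m/s²
  d (displacement): m

Multiplying the contributions: [kg·m/s²] · [m]
Adding exponents of each base unit: kg: 1, m: 2, s: -2
SI base units of work: kg·m²/s²

Answer: kg·m²/s²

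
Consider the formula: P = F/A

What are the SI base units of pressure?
Units of each symbol in P = F/A:
  F (force): kg·m/s²
  A (area): m²  → in the denominator, contributes 1/m²

Multiplying the contributions: [kg·m/s²] · [1/m²]
Adding exponents of each base unit: kg: 1, m: -1, s: -2
SI base units of pressure: kg/(m·s²)

Answer: kg/(m·s²)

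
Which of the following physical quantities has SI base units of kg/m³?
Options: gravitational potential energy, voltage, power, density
Checking the SI base units of each option:
  gravitational potential energy (U = -GMm/r): kg·m²/s²  ✗
  voltage (V = IR): kg·m²/(s³·A)  ✗
  power (P = W/t): kg·m²/s³  ✗
  density (ρ = m/V): kg/m³  ✓ matches

Only density has units kg/m³.

Answer: density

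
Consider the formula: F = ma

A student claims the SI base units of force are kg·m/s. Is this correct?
Units of each symbol in F = ma:
  m (mass): kg
  a (acceleration): m/s²

Multiplying the contributions: [kg] · [m/s²]
Adding exponents of each base unit: kg: 1, m: 1, s: -2
SI base units of force: kg·m/s²

The claimed units kg·m/s (exponents kg: 1, m: 1, s: -1) do not match the derived units kg·m/s² (exponents kg: 1, m: 1, s: -2), so the claim is incorrect.

Answer: No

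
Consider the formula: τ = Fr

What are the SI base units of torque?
Units of each symbol in τ = Fr:
  F (force): kg·m/s²
  r (lever arm): m

Multiplying the contributions: [kg·m/s²] · [m]
Adding exponents of each base unit: kg: 1, m: 2, s: -2
SI base units of torque: kg·m²/s²

Answer: kg·m²/s²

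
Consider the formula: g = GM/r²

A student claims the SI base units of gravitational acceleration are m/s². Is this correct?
Units of each symbol in g = GM/r²:
  G (gravitational constant): m³/(kg·s²)
  M (mass): kg
  r (distance): m  → to the power 2 in the denominator, contributes 1/m²

Multiplying the contributions: [m³/(kg·s²)] · [kg] · [1/m²]
Adding exponents of each base unit: m: 1, s: -2
SI base units of gravitational acceleration: m/s²

The claimed units m/s² match the derived units, so the claim is correct.

Answer: Yes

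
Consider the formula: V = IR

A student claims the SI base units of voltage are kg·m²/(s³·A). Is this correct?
Units of each symbol in V = IR:
  I (current): A
  R (resistance, in ohms): kg·m²/(s³·A²)

Multiplying the contributions: [A] · [kg·m²/(s³·A²)]
Adding exponents of each base unit: kg: 1, m: 2, s: -3, A: -1
SI base units of voltage: kg·m²/(s³·A)

The claimed units kg·m²/(s³·A) match the derived units, so the claim is correct.

Answer: Yes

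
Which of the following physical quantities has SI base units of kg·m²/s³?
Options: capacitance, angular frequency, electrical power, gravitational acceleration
Checking the SI base units of each option:
  capacitance (C = Q/V): s⁴·A²/(kg·m²)  ✗
  angular frequency (ω = 2πf): 1/s  ✗
  electrical power (P = IV): kg·m²/s³  ✓ matches
  gravitational acceleration (g = GM/r²): m/s²  ✗

Only electrical power has units kg·m²/s³.

Answer: electrical power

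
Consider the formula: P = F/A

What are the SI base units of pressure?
Units of each symbol in P = F/A:
  F (force): kg·m/s²
  A (area): m²  → in the denominator, contributes 1/m²

Multiplying the contributions: [kg·m/s²] · [1/m²]
Adding exponents of each base unit: kg: 1, m: -1, s: -2
SI base units of pressure: kg/(m·s²)

Answer: kg/(m·s²)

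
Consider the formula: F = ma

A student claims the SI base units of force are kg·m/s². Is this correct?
Units of each symbol in F = ma:
  m (mass): kg
  a (acceleration): m/s²

Multiplying the contributions: [kg] · [m/s²]
Adding exponents of each base unit: kg: 1, m: 1, s: -2
SI base units of force: kg·m/s²

The claimed units kg·m/s² match the derived units, so the claim is correct.

Answer: Yes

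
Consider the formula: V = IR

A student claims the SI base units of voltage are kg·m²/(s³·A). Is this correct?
Units of each symbol in V = IR:
  I (current): A
  R (resistance, in ohms): kg·m²/(s³·A²)

Multiplying the contributions: [A] · [kg·m²/(s³·A²)]
Adding exponents of each base unit: kg: 1, m: 2, s: -3, A: -1
SI base units of voltage: kg·m²/(s³·A)

The claimed units kg·m²/(s³·A) match the derived units, so the claim is correct.

Answer: Yes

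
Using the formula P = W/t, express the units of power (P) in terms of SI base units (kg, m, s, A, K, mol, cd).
Units of each symbol in P = W/t:
  W (work): kg·m²/s²
  t (time): s  → in the denominator, contributes 1/s

Multiplying the contributions: [kg·m²/s²] · [1/s]
Adding exponents of each base unit: kg: 1, m: 2, s: -3
SI base units of power: kg·m²/s³

Answer: kg·m²/s³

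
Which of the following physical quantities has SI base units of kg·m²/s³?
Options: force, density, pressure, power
Checking the SI base units of each option:
  force (F = ma): kg·m/s²  ✗
  density (ρ = m/V): kg/m³  ✗
  pressure (P = F/A): kg/(m·s²)  ✗
  power (P = W/t): kg·m²/s³  ✓ matches

Only power has units kg·m²/s³.

Answer: power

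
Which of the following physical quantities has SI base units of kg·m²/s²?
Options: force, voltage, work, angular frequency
Checking the SI base units of each option:
  force (F = ma): kg·m/s²  ✗
  voltage (V = IR): kg·m²/(s³·A)  ✗
  work (W = Fd): kg·m²/s²  ✓ matches
  angular frequency (ω = 2πf): 1/s  ✗

Only work has units kg·m²/s².

Answer: work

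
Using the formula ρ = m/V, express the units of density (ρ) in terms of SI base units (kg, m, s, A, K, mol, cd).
Units of each symbol in ρ = m/V:
  m (mass): kg
  V (volume): m³  → in the denominator, contributes 1/m³

Multiplying the contributions: [kg] · [1/m³]
Adding exponents of each base unit: kg: 1, m: -3
SI base units of density: kg/m³

Answer: kg/m³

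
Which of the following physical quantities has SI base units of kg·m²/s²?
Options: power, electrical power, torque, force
Checking the SI base units of each option:
  power (P = W/t): kg·m²/s³  ✗
  electrical power (P = IV): kg·m²/s³  ✗
  torque (τ = Fr): kg·m²/s²  ✓ matches
  force (F = ma): kg·m/s²  ✗

Only torque has units kg·m²/s².

Answer: torque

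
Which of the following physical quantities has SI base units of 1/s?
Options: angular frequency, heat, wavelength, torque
Checking the SI base units of each option:
  angular frequency (ω = 2πf): 1/s  ✓ matches
  heat (Q = mcΔT): kg·m²/s²  ✗
  wavelength (λ = v/f): m  ✗
  torque (τ = Fr): kg·m²/s²  ✗

Only angular frequency has units 1/s.

Answer: angular frequency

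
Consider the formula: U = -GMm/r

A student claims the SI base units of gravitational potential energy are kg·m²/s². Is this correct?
Units of each symbol in U = -GMm/r:
  G (gravitational constant): m³/(kg·s²)
  M (mass): kg
  m (mass): kg
  r (distance): m  → in the denominator, contributes 1/m
  The minus sign does not affect the units.

Multiplying the contributions: [m³/(kg·s²)] · [kg] · [kg] · [1/m]
Adding exponents of each base unit: kg: 1, m: 2, s: -2
SI base units of gravitational potential energy: kg·m²/s²

The claimed units kg·m²/s² match the derived units, so the claim is correct.

Answer: Yes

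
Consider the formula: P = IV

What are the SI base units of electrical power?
Units of each symbol in P = IV:
  I (current): A
  V (voltage, in volts): kg·m²/(s³·A)

Multiplying the contributions: [A] · [kg·m²/(s³·A)]
Adding exponents of each base unit: kg: 1, m: 2, s: -3
SI base units of electrical power: kg·m²/s³

Answer: kg·m²/s³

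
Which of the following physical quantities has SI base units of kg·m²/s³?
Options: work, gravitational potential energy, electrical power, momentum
Checking the SI base units of each option:
  work (W = Fd): kg·m²/s²  ✗
  gravitational potential energy (U = -GMm/r): kg·m²/s²  ✗
  electrical power (P = IV): kg·m²/s³  ✓ matches
  momentum (p = mv): kg·m/s  ✗

Only electrical power has units kg·m²/s³.

Answer: electrical power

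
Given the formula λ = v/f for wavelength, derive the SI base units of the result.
Units of each symbol in λ = v/f:
  v (wave speed): m/s
  f (frequency): 1/s  → in the denominator, contributes s

Multiplying the contributions: [m/s] · [s]
Adding exponents of each base unit: m: 1
SI base units of wavelength: m

Answer: m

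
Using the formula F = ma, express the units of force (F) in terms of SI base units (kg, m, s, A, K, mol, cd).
Units of each symbol in F = ma:
  m (mass): kg
  a (acceleration): m/s²

Multiplying the contributions: [kg] · [m/s²]
Adding exponents of each base unit: kg: 1, m: 1, s: -2
SI base units of force: kg·m/s²

Answer: kg·m/s²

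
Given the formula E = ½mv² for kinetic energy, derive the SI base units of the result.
Units of each symbol in E = ½mv²:
  m (mass): kg
  v (speed): m/s  → to the power 2, contributes m²/s²
  The factor ½ is dimensionless.

Multiplying the contributions: [kg] · [m²/s²]
Adding exponents of each base unit: kg: 1, m: 2, s: -2
SI base units of kinetic energy: kg·m²/s²

Answer: kg·m²/s²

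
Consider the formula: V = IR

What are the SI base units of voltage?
Units of each symbol in V = IR:
  I (current): A
  R (resistance, in ohms): kg·m²/(s³·A²)

Multiplying the contributions: [A] · [kg·m²/(s³·A²)]
Adding exponents of each base unit: kg: 1, m: 2, s: -3, A: -1
SI base units of voltage: kg·m²/(s³·A)

Answer: kg·m²/(s³·A)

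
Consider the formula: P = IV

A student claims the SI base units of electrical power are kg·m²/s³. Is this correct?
Units of each symbol in P = IV:
  I (current): A
  V (voltage, in volts): kg·m²/(s³·A)

Multiplying the contributions: [A] · [kg·m²/(s³·A)]
Adding exponents of each base unit: kg: 1, m: 2, s: -3
SI base units of electrical power: kg·m²/s³

The claimed units kg·m²/s³ match the derived units, so the claim is correct.

Answer: Yes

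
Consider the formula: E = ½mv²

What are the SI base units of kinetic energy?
Units of each symbol in E = ½mv²:
  m (mass): kg
  v (speed): m/s  → to the power 2, contributes m²/s²
  The factor ½ is dimensionless.

Multiplying the contributions: [kg] · [m²/s²]
Adding exponents of each base unit: kg: 1, m: 2, s: -2
SI base units of kinetic energy: kg·m²/s²

Answer: kg·m²/s²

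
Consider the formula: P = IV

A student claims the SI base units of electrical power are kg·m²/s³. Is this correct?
Units of each symbol in P = IV:
  I (current): A
  V (voltage, in volts): kg·m²/(s³·A)

Multiplying the contributions: [A] · [kg·m²/(s³·A)]
Adding exponents of each base unit: kg: 1, m: 2, s: -3
SI base units of electrical power: kg·m²/s³

The claimed units kg·m²/s³ match the derived units, so the claim is correct.

Answer: Yes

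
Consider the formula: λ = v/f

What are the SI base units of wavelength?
Units of each symbol in λ = v/f:
  v (wave speed): m/s
  f (frequency): 1/s  → in the denominator, contributes s

Multiplying the contributions: [m/s] · [s]
Adding exponents of each base unit: m: 1
SI base units of wavelength: m

Answer: m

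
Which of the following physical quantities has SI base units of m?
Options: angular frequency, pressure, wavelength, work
Checking the SI base units of each option:
  angular frequency (ω = 2πf): 1/s  ✗
  pressure (P = F/A): kg/(m·s²)  ✗
  wavelength (λ = v/f): m  ✓ matches
  work (W = Fd): kg·m²/s²  ✗

Only wavelength has units m.

Answer: wavelength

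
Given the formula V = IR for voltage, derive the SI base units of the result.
Units of each symbol in V = IR:
  I (current): A
  R (resistance, in ohms): kg·m²/(s³·A²)

Multiplying the contributions: [A] · [kg·m²/(s³·A²)]
Adding exponents of each base unit: kg: 1, m: 2, s: -3, A: -1
SI base units of voltage: kg·m²/(s³·A)

Answer: kg·m²/(s³·A)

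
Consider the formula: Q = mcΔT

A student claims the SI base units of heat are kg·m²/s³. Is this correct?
Units of each symbol in Q = mcΔT:
  m (mass): kg
  c (specific heat capacity, in J/(kg·K)): m²/(s²·K)
  ΔT (temperature change): K

Multiplying the contributions: [kg] · [m²/(s²·K)] · [K]
Adding exponents of each base unit: kg: 1, m: 2, s: -2
SI base units of heat: kg·m²/s²

The claimed units kg·m²/s³ (exponents kg: 1, m: 2, s: -3) do not match the derived units kg·m²/s² (exponents kg: 1, m: 2, s: -2), so the claim is incorrect.

Answer: No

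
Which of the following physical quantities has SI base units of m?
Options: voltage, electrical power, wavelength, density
Checking the SI base units of each option:
  voltage (V = IR): kg·m²/(s³·A)  ✗
  electrical power (P = IV): kg·m²/s³  ✗
  wavelength (λ = v/f): m  ✓ matches
  density (ρ = m/V): kg/m³  ✗

Only wavelength has units m.

Answer: wavelength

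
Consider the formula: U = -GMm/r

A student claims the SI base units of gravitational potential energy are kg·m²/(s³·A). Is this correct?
Units of each symbol in U = -GMm/r:
  G (gravitational constant): m³/(kg·s²)
  M (mass): kg
  m (mass): kg
  r (distance): m  → in the denominator, contributes 1/m
  The minus sign does not affect the units.

Multiplying the contributions: [m³/(kg·s²)] · [kg] · [kg] · [1/m]
Adding exponents of each base unit: kg: 1, m: 2, s: -2
SI base units of gravitational potential energy: kg·m²/s²

The claimed units kg·m²/(s³·A) (exponents kg: 1, m: 2, s: -3, A: -1) do not match the derived units kg·m²/s² (exponents kg: 1, m: 2, s: -2), so the claim is incorrect.

Answer: No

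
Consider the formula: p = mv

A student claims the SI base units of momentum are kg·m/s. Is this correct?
Units of each symbol in p = mv:
  m (mass): kg
  v (velocity): m/s

Multiplying the contributions: [kg] · [m/s]
Adding exponents of each base unit: kg: 1, m: 1, s: -1
SI base units of momentum: kg·m/s

The claimed units kg·m/s match the derived units, so the claim is correct.

Answer: Yes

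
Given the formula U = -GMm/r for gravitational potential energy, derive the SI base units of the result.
Units of each symbol in U = -GMm/r:
  G (gravitational constant): m³/(kg·s²)
  M (mass): kg
  m (mass): kg
  r (distance): m  → in the denominator, contributes 1/m
  The minus sign does not affect the units.

Multiplying the contributions: [m³/(kg·s²)] · [kg] · [kg] · [1/m]
Adding exponents of each base unit: kg: 1, m: 2, s: -2
SI base units of gravitational potential energy: kg·m²/s²

Answer: kg·m²/s²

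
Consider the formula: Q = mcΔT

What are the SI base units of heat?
Units of each symbol in Q = mcΔT:
  m (mass): kg
  c (specific heat capacity, in J/(kg·K)): m²/(s²·K)
  ΔT (temperature change): K

Multiplying the contributions: [kg] · [m²/(s²·K)] · [K]
Adding exponents of each base unit: kg: 1, m: 2, s: -2
SI base units of heat: kg·m²/s²

Answer: kg·m²/s²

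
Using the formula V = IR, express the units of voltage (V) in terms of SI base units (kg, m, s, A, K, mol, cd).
Units of each symbol in V = IR:
  I (current): A
  R (resistance, in ohms): kg·m²/(s³·A²)

Multiplying the contributions: [A] · [kg·m²/(s³·A²)]
Adding exponents of each base unit: kg: 1, m: 2, s: -3, A: -1
SI base units of voltage: kg·m²/(s³·A)

Answer: kg·m²/(s³·A)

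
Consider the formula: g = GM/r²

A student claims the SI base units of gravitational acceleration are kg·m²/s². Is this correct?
Units of each symbol in g = GM/r²:
  G (gravitational constant): m³/(kg·s²)
  M (mass): kg
  r (distance): m  → to the power 2 in the denominator, contributes 1/m²

Multiplying the contributions: [m³/(kg·s²)] · [kg] · [1/m²]
Adding exponents of each base unit: m: 1, s: -2
SI base units of gravitational acceleration: m/s²

The claimed units kg·m²/s² (exponents kg: 1, m: 2, s: -2) do not match the derived units m/s² (exponents m: 1, s: -2), so the claim is incorrect.

Answer: No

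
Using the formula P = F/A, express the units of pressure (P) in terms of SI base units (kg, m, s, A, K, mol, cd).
Units of each symbol in P = F/A:
  F (force): kg·m/s²
  A (area): m²  → in the denominator, contributes 1/m²

Multiplying the contributions: [kg·m/s²] · [1/m²]
Adding exponents of each base unit: kg: 1, m: -1, s: -2
SI base units of pressure: kg/(m·s²)

Answer: kg/(m·s²)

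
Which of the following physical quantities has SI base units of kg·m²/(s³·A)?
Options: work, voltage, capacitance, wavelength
Checking the SI base units of each option:
  work (W = Fd): kg·m²/s²  ✗
  voltage (V = IR): kg·m²/(s³·A)  ✓ matches
  capacitance (C = Q/V): s⁴·A²/(kg·m²)  ✗
  wavelength (λ = v/f): m  ✗

Only voltage has units kg·m²/(s³·A).

Answer: voltage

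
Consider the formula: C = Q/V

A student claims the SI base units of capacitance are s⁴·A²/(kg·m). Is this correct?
Units of each symbol in C = Q/V:
  Q (charge, in coulombs): s·A
  V (voltage, in volts): kg·m²/(s³·A)  → in the denominator, contributes s³·A/(kg·m²)

Multiplying the contributions: [s·A] · [s³·A/(kg·m²)]
Adding exponents of each base unit: kg: -1, m: -2, s: 4, A: 2
SI base units of capacitance: s⁴·A²/(kg·m²)

The claimed units s⁴·A²/(kg·m) (exponents kg: -1, m: -1, s: 4, A: 2) do not match the derived units s⁴·A²/(kg·m²) (exponents kg: -1, m: -2, s: 4, A: 2), so the claim is incorrect.

Answer: No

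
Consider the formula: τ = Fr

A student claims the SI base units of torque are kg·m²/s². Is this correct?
Units of each symbol in τ = Fr:
  F (force): kg·m/s²
  r (lever arm): m

Multiplying the contributions: [kg·m/s²] · [m]
Adding exponents of each base unit: kg: 1, m: 2, s: -2
SI base units of torque: kg·m²/s²

The claimed units kg·m²/s² match the derived units, so the claim is correct.

Answer: Yes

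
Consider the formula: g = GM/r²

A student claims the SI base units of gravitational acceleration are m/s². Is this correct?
Units of each symbol in g = GM/r²:
  G (gravitational constant): m³/(kg·s²)
  M (mass): kg
  r (distance): m  → to the power 2 in the denominator, contributes 1/m²

Multiplying the contributions: [m³/(kg·s²)] · [kg] · [1/m²]
Adding exponents of each base unit: m: 1, s: -2
SI base units of gravitational acceleration: m/s²

The claimed units m/s² match the derived units, so the claim is correct.

Answer: Yes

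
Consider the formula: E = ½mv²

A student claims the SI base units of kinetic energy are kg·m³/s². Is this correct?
Units of each symbol in E = ½mv²:
  m (mass): kg
  v (speed): m/s  → to the power 2, contributes m²/s²
  The factor ½ is dimensionless.

Multiplying the contributions: [kg] · [m²/s²]
Adding exponents of each base unit: kg: 1, m: 2, s: -2
SI base units of kinetic energy: kg·m²/s²

The claimed units kg·m³/s² (exponents kg: 1, m: 3, s: -2) do not match the derived units kg·m²/s² (exponents kg: 1, m: 2, s: -2), so the claim is incorrect.

Answer: No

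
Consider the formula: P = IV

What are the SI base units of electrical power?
Units of each symbol in P = IV:
  I (current): A
  V (voltage, in volts): kg·m²/(s³·A)

Multiplying the contributions: [A] · [kg·m²/(s³·A)]
Adding exponents of each base unit: kg: 1, m: 2, s: -3
SI base units of electrical power: kg·m²/s³

Answer: kg·m²/s³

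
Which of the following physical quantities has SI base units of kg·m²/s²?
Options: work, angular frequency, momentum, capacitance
Checking the SI base units of each option:
  work (W = Fd): kg·m²/s²  ✓ matches
  angular frequency (ω = 2πf): 1/s  ✗
  momentum (p = mv): kg·m/s  ✗
  capacitance (C = Q/V): s⁴·A²/(kg·m²)  ✗

Only work has units kg·m²/s².

Answer: work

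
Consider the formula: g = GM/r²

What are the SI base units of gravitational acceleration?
Units of each symbol in g = GM/r²:
  G (gravitational constant): m³/(kg·s²)
  M (mass): kg
  r (distance): m  → to the power 2 in the denominator, contributes 1/m²

Multiplying the contributions: [m³/(kg·s²)] · [kg] · [1/m²]
Adding exponents of each base unit: m: 1, s: -2
SI base units of gravitational acceleration: m/s²

Answer: m/s²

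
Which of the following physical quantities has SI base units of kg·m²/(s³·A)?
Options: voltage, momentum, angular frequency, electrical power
Checking the SI base units of each option:
  voltage (V = IR): kg·m²/(s³·A)  ✓ matches
  momentum (p = mv): kg·m/s  ✗
  angular frequency (ω = 2πf): 1/s  ✗
  electrical power (P = IV): kg·m²/s³  ✗

Only voltage has units kg·m²/(s³·A).

Answer: voltage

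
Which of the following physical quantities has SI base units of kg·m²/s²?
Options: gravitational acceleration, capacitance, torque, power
Checking the SI base units of each option:
  gravitational acceleration (g = GM/r²): m/s²  ✗
  capacitance (C = Q/V): s⁴·A²/(kg·m²)  ✗
  torque (τ = Fr): kg·m²/s²  ✓ matches
  power (P = W/t): kg·m²/s³  ✗

Only torque has units kg·m²/s².

Answer: torque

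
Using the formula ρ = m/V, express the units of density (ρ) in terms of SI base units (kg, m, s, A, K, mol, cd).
Units of each symbol in ρ = m/V:
  m (mass): kg
  V (volume): m³  → in the denominator, contributes 1/m³

Multiplying the contributions: [kg] · [1/m³]
Adding exponents of each base unit: kg: 1, m: -3
SI base units of density: kg/m³

Answer: kg/m³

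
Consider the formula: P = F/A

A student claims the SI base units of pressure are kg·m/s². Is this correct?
Units of each symbol in P = F/A:
  F (force): kg·m/s²
  A (area): m²  → in the denominator, contributes 1/m²

Multiplying the contributions: [kg·m/s²] · [1/m²]
Adding exponents of each base unit: kg: 1, m: -1, s: -2
SI base units of pressure: kg/(m·s²)

The claimed units kg·m/s² (exponents kg: 1, m: 1, s: -2) do not match the derived units kg/(m·s²) (exponents kg: 1, m: -1, s: -2), so the claim is incorrect.

Answer: No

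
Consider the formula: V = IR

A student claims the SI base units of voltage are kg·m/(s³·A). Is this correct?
Units of each symbol in V = IR:
  I (current): A
  R (resistance, in ohms): kg·m²/(s³·A²)

Multiplying the contributions: [A] · [kg·m²/(s³·A²)]
Adding exponents of each base unit: kg: 1, m: 2, s: -3, A: -1
SI base units of voltage: kg·m²/(s³·A)

The claimed units kg·m/(s³·A) (exponents kg: 1, m: 1, s: -3, A: -1) do not match the derived units kg·m²/(s³·A) (exponents kg: 1, m: 2, s: -3, A: -1), so the claim is incorrect.

Answer: No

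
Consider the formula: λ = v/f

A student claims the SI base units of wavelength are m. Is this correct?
Units of each symbol in λ = v/f:
  v (wave speed): m/s
  f (frequency): 1/s  → in the denominator, contributes s

Multiplying the contributions: [m/s] · [s]
Adding exponents of each base unit: m: 1
SI base units of wavelength: m

The claimed units m match the derived units, so the claim is correct.

Answer: Yes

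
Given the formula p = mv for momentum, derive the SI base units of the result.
Units of each symbol in p = mv:
  m (mass): kg
  v (velocity): m/s

Multiplying the contributions: [kg] · [m/s]
Adding exponents of each base unit: kg: 1, m: 1, s: -1
SI base units of momentum: kg·m/s

Answer: kg·m/s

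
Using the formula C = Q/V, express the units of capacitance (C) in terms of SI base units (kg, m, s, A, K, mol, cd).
Units of each symbol in C = Q/V:
  Q (charge, in coulombs): s·A
  V (voltage, in volts): kg·m²/(s³·A)  → in the denominator, contributes s³·A/(kg·m²)

Multiplying the contributions: [s·A] · [s³·A/(kg·m²)]
Adding exponents of each base unit: kg: -1, m: -2, s: 4, A: 2
SI base units of capacitance: s⁴·A²/(kg·m²)

Answer: s⁴·A²/(kg·m²)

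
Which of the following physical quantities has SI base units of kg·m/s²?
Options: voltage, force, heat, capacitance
Checking the SI base units of each option:
  voltage (V = IR): kg·m²/(s³·A)  ✗
  force (F = ma): kg·m/s²  ✓ matches
  heat (Q = mcΔT): kg·m²/s²  ✗
  capacitance (C = Q/V): s⁴·A²/(kg·m²)  ✗

Only force has units kg·m/s².

Answer: force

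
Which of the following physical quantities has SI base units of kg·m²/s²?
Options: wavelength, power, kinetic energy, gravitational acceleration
Checking the SI base units of each option:
  wavelength (λ = v/f): m  ✗
  power (P = W/t): kg·m²/s³  ✗
  kinetic energy (E = ½mv²): kg·m²/s²  ✓ matches
  gravitational acceleration (g = GM/r²): m/s²  ✗

Only kinetic energy has units kg·m²/s².

Answer: kinetic energy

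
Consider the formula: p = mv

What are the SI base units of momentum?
Units of each symbol in p = mv:
  m (mass): kg
  v (velocity): m/s

Multiplying the contributions: [kg] · [m/s]
Adding exponents of each base unit: kg: 1, m: 1, s: -1
SI base units of momentum: kg·m/s

Answer: kg·m/s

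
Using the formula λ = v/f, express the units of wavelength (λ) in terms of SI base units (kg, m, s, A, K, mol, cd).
Units of each symbol in λ = v/f:
  v (wave speed): m/s
  f (frequency): 1/s  → in the denominator, contributes s

Multiplying the contributions: [m/s] · [s]
Adding exponents of each base unit: m: 1
SI base units of wavelength: m

Answer: m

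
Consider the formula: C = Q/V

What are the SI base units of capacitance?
Units of each symbol in C = Q/V:
  Q (charge, in coulombs): s·A
  V (voltage, in volts): kg·m²/(s³·A)  → in the denominator, contributes s³·A/(kg·m²)

Multiplying the contributions: [s·A] · [s³·A/(kg·m²)]
Adding exponents of each base unit: kg: -1, m: -2, s: 4, A: 2
SI base units of capacitance: s⁴·A²/(kg·m²)

Answer: s⁴·A²/(kg·m²)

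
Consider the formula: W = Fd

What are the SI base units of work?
Units of each symbol in W = Fd:
  F (force): kg·m/s²
  d (displacement): m

Multiplying the contributions: [kg·m/s²] · [m]
Adding exponents of each base unit: kg: 1, m: 2, s: -2
SI base units of work: kg·m²/s²

Answer: kg·m²/s²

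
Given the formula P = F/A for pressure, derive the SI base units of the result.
Units of each symbol in P = F/A:
  F (force): kg·m/s²
  A (area): m²  → in the denominator, contributes 1/m²

Multiplying the contributions: [kg·m/s²] · [1/m²]
Adding exponents of each base unit: kg: 1, m: -1, s: -2
SI base units of pressure: kg/(m·s²)

Answer: kg/(m·s²)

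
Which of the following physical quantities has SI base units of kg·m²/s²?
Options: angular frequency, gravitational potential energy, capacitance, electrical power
Checking the SI base units of each option:
  angular frequency (ω = 2πf): 1/s  ✗
  gravitational potential energy (U = -GMm/r): kg·m²/s²  ✓ matches
  capacitance (C = Q/V): s⁴·A²/(kg·m²)  ✗
  electrical power (P = IV): kg·m²/s³  ✗

Only gravitational potential energy has units kg·m²/s².

Answer: gravitational potential energy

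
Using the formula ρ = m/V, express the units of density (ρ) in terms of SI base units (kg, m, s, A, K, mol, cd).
Units of each symbol in ρ = m/V:
  m (mass): kg
  V (volume): m³  → in the denominator, contributes 1/m³

Multiplying the contributions: [kg] · [1/m³]
Adding exponents of each base unit: kg: 1, m: -3
SI base units of density: kg/m³

Answer: kg/m³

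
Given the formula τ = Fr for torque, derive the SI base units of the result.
Units of each symbol in τ = Fr:
  F (force): kg·m/s²
  r (lever arm): m

Multiplying the contributions: [kg·m/s²] · [m]
Adding exponents of each base unit: kg: 1, m: 2, s: -2
SI base units of torque: kg·m²/s²

Answer: kg·m²/s²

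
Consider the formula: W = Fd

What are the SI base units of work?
Units of each symbol in W = Fd:
  F (force): kg·m/s²
  d (displacement): m

Multiplying the contributions: [kg·m/s²] · [m]
Adding exponents of each base unit: kg: 1, m: 2, s: -2
SI base units of work: kg·m²/s²

Answer: kg·m²/s²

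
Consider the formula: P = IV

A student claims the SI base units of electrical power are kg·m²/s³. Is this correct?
Units of each symbol in P = IV:
  I (current): A
  V (voltage, in volts): kg·m²/(s³·A)

Multiplying the contributions: [A] · [kg·m²/(s³·A)]
Adding exponents of each base unit: kg: 1, m: 2, s: -3
SI base units of electrical power: kg·m²/s³

The claimed units kg·m²/s³ match the derived units, so the claim is correct.

Answer: Yes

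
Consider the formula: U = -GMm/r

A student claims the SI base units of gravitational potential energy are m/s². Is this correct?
Units of each symbol in U = -GMm/r:
  G (gravitational constant): m³/(kg·s²)
  M (mass): kg
  m (mass): kg
  r (distance): m  → in the denominator, contributes 1/m
  The minus sign does not affect the units.

Multiplying the contributions: [m³/(kg·s²)] · [kg] · [kg] · [1/m]
Adding exponents of each base unit: kg: 1, m: 2, s: -2
SI base units of gravitational potential energy: kg·m²/s²

The claimed units m/s² (exponents m: 1, s: -2) do not match the derived units kg·m²/s² (exponents kg: 1, m: 2, s: -2), so the claim is incorrect.

Answer: No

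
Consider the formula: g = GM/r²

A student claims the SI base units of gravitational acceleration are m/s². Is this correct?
Units of each symbol in g = GM/r²:
  G (gravitational constant): m³/(kg·s²)
  M (mass): kg
  r (distance): m  → to the power 2 in the denominator, contributes 1/m²

Multiplying the contributions: [m³/(kg·s²)] · [kg] · [1/m²]
Adding exponents of each base unit: m: 1, s: -2
SI base units of gravitational acceleration: m/s²

The claimed units m/s² match the derived units, so the claim is correct.

Answer: Yes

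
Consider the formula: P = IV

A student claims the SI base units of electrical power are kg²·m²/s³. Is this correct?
Units of each symbol in P = IV:
  I (current): A
  V (voltage, in volts): kg·m²/(s³·A)

Multiplying the contributions: [A] · [kg·m²/(s³·A)]
Adding exponents of each base unit: kg: 1, m: 2, s: -3
SI base units of electrical power: kg·m²/s³

The claimed units kg²·m²/s³ (exponents kg: 2, m: 2, s: -3) do not match the derived units kg·m²/s³ (exponents kg: 1, m: 2, s: -3), so the claim is incorrect.

Answer: No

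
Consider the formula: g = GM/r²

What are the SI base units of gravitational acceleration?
Units of each symbol in g = GM/r²:
  G (gravitational constant): m³/(kg·s²)
  M (mass): kg
  r (distance): m  → to the power 2 in the denominator, contributes 1/m²

Multiplying the contributions: [m³/(kg·s²)] · [kg] · [1/m²]
Adding exponents of each base unit: m: 1, s: -2
SI base units of gravitational acceleration: m/s²

Answer: m/s²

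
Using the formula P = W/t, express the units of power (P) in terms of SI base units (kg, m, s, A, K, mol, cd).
Units of each symbol in P = W/t:
  W (work): kg·m²/s²
  t (time): s  → in the denominator, contributes 1/s

Multiplying the contributions: [kg·m²/s²] · [1/s]
Adding exponents of each base unit: kg: 1, m: 2, s: -3
SI base units of power: kg·m²/s³

Answer: kg·m²/s³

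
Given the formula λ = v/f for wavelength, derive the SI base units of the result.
Units of each symbol in λ = v/f:
  v (wave speed): m/s
  f (frequency): 1/s  → in the denominator, contributes s

Multiplying the contributions: [m/s] · [s]
Adding exponents of each base unit: m: 1
SI base units of wavelength: m

Answer: m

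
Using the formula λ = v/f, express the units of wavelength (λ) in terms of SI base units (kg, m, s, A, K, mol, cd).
Units of each symbol in λ = v/f:
  v (wave speed): m/s
  f (frequency): 1/s  → in the denominator, contributes s

Multiplying the contributions: [m/s] · [s]
Adding exponents of each base unit: m: 1
SI base units of wavelength: m

Answer: m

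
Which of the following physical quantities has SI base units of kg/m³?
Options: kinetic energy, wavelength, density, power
Checking the SI base units of each option:
  kinetic energy (E = ½mv²): kg·m²/s²  ✗
  wavelength (λ = v/f): m  ✗
  density (ρ = m/V): kg/m³  ✓ matches
  power (P = W/t): kg·m²/s³  ✗

Only density has units kg/m³.

Answer: density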